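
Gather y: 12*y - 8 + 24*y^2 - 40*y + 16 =24*y^2 - 28*y + 8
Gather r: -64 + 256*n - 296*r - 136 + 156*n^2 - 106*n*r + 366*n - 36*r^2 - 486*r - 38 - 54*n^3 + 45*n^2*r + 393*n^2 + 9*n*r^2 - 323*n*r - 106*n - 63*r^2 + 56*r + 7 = -54*n^3 + 549*n^2 + 516*n + r^2*(9*n - 99) + r*(45*n^2 - 429*n - 726) - 231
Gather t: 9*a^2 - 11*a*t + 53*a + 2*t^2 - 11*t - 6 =9*a^2 + 53*a + 2*t^2 + t*(-11*a - 11) - 6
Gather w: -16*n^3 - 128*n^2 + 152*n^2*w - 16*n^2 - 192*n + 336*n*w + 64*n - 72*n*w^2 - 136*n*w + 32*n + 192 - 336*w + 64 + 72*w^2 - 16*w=-16*n^3 - 144*n^2 - 96*n + w^2*(72 - 72*n) + w*(152*n^2 + 200*n - 352) + 256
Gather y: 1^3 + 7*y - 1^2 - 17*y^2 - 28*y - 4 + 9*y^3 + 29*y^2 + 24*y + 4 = 9*y^3 + 12*y^2 + 3*y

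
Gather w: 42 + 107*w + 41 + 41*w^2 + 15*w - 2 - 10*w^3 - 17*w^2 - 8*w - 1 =-10*w^3 + 24*w^2 + 114*w + 80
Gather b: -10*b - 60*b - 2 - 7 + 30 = 21 - 70*b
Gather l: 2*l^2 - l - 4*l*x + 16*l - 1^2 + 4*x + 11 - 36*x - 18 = 2*l^2 + l*(15 - 4*x) - 32*x - 8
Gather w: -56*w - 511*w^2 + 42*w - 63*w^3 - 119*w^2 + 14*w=-63*w^3 - 630*w^2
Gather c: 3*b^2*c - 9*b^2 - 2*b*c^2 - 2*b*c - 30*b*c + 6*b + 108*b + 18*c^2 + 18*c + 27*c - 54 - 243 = -9*b^2 + 114*b + c^2*(18 - 2*b) + c*(3*b^2 - 32*b + 45) - 297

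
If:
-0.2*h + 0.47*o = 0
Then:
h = 2.35*o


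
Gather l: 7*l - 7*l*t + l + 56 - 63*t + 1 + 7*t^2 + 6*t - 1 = l*(8 - 7*t) + 7*t^2 - 57*t + 56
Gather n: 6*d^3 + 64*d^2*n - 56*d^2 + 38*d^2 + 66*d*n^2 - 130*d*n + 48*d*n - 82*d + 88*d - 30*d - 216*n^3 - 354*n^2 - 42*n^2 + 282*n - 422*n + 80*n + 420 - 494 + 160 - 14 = 6*d^3 - 18*d^2 - 24*d - 216*n^3 + n^2*(66*d - 396) + n*(64*d^2 - 82*d - 60) + 72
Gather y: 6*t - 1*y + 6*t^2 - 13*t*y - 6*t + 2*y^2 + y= 6*t^2 - 13*t*y + 2*y^2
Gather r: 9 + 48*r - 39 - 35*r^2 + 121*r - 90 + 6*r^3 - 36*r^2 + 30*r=6*r^3 - 71*r^2 + 199*r - 120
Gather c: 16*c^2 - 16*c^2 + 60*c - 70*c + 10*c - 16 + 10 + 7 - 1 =0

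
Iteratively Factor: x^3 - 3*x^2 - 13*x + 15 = (x - 5)*(x^2 + 2*x - 3) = (x - 5)*(x - 1)*(x + 3)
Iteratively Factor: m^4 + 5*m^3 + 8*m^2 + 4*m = (m + 2)*(m^3 + 3*m^2 + 2*m) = m*(m + 2)*(m^2 + 3*m + 2) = m*(m + 2)^2*(m + 1)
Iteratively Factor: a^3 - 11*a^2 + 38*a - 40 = (a - 2)*(a^2 - 9*a + 20) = (a - 4)*(a - 2)*(a - 5)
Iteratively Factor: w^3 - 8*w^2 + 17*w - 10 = (w - 5)*(w^2 - 3*w + 2) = (w - 5)*(w - 2)*(w - 1)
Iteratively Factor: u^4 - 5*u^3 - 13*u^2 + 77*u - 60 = (u - 3)*(u^3 - 2*u^2 - 19*u + 20) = (u - 5)*(u - 3)*(u^2 + 3*u - 4) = (u - 5)*(u - 3)*(u - 1)*(u + 4)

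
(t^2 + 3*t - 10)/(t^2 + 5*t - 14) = (t + 5)/(t + 7)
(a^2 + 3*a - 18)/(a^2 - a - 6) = (a + 6)/(a + 2)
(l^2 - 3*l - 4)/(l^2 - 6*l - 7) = (l - 4)/(l - 7)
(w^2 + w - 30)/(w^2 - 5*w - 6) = (-w^2 - w + 30)/(-w^2 + 5*w + 6)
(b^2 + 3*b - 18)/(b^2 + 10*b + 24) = (b - 3)/(b + 4)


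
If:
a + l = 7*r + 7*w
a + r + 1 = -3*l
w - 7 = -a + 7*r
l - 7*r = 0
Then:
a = 343/75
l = -133/75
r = -19/75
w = 49/75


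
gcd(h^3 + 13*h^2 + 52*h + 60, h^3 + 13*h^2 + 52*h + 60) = h^3 + 13*h^2 + 52*h + 60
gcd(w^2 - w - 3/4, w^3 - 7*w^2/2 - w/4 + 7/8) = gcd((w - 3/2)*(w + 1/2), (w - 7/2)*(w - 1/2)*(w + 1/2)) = w + 1/2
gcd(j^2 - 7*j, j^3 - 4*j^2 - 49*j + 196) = j - 7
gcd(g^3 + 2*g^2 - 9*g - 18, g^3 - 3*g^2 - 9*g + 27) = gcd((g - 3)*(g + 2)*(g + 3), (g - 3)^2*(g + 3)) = g^2 - 9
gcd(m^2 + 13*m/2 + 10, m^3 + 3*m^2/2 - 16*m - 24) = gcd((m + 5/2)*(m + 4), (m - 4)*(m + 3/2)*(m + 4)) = m + 4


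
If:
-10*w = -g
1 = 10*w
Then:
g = 1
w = 1/10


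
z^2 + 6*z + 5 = (z + 1)*(z + 5)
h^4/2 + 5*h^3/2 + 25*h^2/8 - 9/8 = (h/2 + 1/2)*(h - 1/2)*(h + 3/2)*(h + 3)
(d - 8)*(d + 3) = d^2 - 5*d - 24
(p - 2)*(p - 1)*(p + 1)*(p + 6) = p^4 + 4*p^3 - 13*p^2 - 4*p + 12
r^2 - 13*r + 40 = (r - 8)*(r - 5)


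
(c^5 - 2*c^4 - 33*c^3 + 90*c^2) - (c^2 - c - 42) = c^5 - 2*c^4 - 33*c^3 + 89*c^2 + c + 42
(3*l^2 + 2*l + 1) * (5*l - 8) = 15*l^3 - 14*l^2 - 11*l - 8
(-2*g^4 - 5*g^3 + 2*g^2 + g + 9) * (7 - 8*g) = 16*g^5 + 26*g^4 - 51*g^3 + 6*g^2 - 65*g + 63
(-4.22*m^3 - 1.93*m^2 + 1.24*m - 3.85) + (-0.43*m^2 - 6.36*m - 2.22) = -4.22*m^3 - 2.36*m^2 - 5.12*m - 6.07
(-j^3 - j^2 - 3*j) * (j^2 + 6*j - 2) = -j^5 - 7*j^4 - 7*j^3 - 16*j^2 + 6*j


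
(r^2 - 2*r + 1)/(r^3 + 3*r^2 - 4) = (r - 1)/(r^2 + 4*r + 4)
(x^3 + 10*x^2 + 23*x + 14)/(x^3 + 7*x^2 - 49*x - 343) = (x^2 + 3*x + 2)/(x^2 - 49)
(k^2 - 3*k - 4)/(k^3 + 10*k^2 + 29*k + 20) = (k - 4)/(k^2 + 9*k + 20)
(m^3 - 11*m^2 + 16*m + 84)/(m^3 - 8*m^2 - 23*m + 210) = (m + 2)/(m + 5)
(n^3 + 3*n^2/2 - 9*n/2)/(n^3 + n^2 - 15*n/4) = 2*(n + 3)/(2*n + 5)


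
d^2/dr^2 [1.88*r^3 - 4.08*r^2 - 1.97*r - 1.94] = 11.28*r - 8.16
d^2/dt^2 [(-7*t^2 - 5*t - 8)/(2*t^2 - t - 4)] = 4*(-17*t^3 - 132*t^2 - 36*t - 82)/(8*t^6 - 12*t^5 - 42*t^4 + 47*t^3 + 84*t^2 - 48*t - 64)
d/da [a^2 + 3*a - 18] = 2*a + 3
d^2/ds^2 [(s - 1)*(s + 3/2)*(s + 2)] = 6*s + 5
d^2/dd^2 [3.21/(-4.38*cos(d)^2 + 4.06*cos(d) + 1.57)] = (-246.327696*(1 - cos(d)^2)^2 + 171.248364*cos(d)^3 - 264.371748*cos(d)^2 - 322.035546*cos(d) + 396.30018)/(-4.38*cos(d)^2 + 4.06*cos(d) + 1.57)^3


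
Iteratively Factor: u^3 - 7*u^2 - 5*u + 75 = (u - 5)*(u^2 - 2*u - 15) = (u - 5)^2*(u + 3)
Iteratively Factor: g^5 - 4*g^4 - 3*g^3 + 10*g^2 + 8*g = (g + 1)*(g^4 - 5*g^3 + 2*g^2 + 8*g) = (g + 1)^2*(g^3 - 6*g^2 + 8*g) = (g - 4)*(g + 1)^2*(g^2 - 2*g) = (g - 4)*(g - 2)*(g + 1)^2*(g)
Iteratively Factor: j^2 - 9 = (j - 3)*(j + 3)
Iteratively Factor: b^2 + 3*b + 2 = (b + 2)*(b + 1)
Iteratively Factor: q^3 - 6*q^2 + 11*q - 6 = (q - 2)*(q^2 - 4*q + 3) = (q - 3)*(q - 2)*(q - 1)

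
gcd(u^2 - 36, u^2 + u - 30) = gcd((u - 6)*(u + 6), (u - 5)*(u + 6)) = u + 6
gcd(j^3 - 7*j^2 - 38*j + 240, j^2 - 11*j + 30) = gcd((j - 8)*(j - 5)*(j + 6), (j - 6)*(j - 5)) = j - 5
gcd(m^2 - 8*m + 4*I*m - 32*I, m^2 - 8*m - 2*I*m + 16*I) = m - 8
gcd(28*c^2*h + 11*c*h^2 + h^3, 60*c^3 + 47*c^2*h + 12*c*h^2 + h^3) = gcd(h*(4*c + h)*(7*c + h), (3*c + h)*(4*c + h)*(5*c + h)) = 4*c + h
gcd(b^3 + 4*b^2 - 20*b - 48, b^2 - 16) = b - 4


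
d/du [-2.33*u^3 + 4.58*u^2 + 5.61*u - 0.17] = -6.99*u^2 + 9.16*u + 5.61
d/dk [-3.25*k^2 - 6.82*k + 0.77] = -6.5*k - 6.82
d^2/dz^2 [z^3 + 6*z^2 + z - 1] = 6*z + 12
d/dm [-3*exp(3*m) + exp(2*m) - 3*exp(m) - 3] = (-9*exp(2*m) + 2*exp(m) - 3)*exp(m)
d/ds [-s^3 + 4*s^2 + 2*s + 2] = -3*s^2 + 8*s + 2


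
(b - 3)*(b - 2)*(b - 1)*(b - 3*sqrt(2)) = b^4 - 6*b^3 - 3*sqrt(2)*b^3 + 11*b^2 + 18*sqrt(2)*b^2 - 33*sqrt(2)*b - 6*b + 18*sqrt(2)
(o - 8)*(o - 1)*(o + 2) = o^3 - 7*o^2 - 10*o + 16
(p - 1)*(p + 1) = p^2 - 1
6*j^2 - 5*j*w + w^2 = (-3*j + w)*(-2*j + w)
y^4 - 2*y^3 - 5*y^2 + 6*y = y*(y - 3)*(y - 1)*(y + 2)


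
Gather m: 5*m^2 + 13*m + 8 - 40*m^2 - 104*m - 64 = -35*m^2 - 91*m - 56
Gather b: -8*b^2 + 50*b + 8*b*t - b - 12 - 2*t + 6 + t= -8*b^2 + b*(8*t + 49) - t - 6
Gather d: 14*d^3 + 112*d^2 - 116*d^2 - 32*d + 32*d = 14*d^3 - 4*d^2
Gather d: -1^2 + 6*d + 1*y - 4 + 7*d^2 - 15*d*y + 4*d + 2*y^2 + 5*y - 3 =7*d^2 + d*(10 - 15*y) + 2*y^2 + 6*y - 8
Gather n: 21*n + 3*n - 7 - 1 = 24*n - 8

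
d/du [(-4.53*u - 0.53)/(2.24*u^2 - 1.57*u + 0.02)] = (10.1472*u^2 + 2.3744*u - 0.9227)/(5.0176*u^4 - 7.0336*u^3 + 2.5545*u^2 - 0.0628*u + 0.0004)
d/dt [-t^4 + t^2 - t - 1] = -4*t^3 + 2*t - 1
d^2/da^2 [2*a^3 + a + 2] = 12*a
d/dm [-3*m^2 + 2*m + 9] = 2 - 6*m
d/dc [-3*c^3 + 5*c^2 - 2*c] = -9*c^2 + 10*c - 2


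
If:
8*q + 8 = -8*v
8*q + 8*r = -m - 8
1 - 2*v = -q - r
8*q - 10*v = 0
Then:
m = 64/9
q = -5/9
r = -4/3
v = -4/9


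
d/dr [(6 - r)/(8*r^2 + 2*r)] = (2*r^2 - 24*r - 3)/(r^2*(16*r^2 + 8*r + 1))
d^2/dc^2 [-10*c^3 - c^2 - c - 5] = -60*c - 2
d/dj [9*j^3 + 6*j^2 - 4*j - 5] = 27*j^2 + 12*j - 4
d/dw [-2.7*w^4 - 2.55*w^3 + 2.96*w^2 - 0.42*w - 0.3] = -10.8*w^3 - 7.65*w^2 + 5.92*w - 0.42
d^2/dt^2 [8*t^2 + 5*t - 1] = 16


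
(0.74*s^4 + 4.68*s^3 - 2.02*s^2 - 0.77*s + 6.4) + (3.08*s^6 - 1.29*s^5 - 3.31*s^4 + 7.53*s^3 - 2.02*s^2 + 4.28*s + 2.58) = 3.08*s^6 - 1.29*s^5 - 2.57*s^4 + 12.21*s^3 - 4.04*s^2 + 3.51*s + 8.98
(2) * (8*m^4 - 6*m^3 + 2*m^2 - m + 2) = 16*m^4 - 12*m^3 + 4*m^2 - 2*m + 4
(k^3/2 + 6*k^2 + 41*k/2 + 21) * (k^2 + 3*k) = k^5/2 + 15*k^4/2 + 77*k^3/2 + 165*k^2/2 + 63*k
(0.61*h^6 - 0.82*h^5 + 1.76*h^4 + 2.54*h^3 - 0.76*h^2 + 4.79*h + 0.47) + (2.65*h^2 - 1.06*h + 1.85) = 0.61*h^6 - 0.82*h^5 + 1.76*h^4 + 2.54*h^3 + 1.89*h^2 + 3.73*h + 2.32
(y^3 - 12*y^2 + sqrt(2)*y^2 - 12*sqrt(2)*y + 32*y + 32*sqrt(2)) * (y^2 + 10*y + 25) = y^5 - 2*y^4 + sqrt(2)*y^4 - 63*y^3 - 2*sqrt(2)*y^3 - 63*sqrt(2)*y^2 + 20*y^2 + 20*sqrt(2)*y + 800*y + 800*sqrt(2)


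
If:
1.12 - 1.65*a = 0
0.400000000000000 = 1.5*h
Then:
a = 0.68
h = 0.27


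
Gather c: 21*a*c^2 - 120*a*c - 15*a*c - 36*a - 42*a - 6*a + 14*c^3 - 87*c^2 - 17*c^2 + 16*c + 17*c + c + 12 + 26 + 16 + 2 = -84*a + 14*c^3 + c^2*(21*a - 104) + c*(34 - 135*a) + 56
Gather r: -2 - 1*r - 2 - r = -2*r - 4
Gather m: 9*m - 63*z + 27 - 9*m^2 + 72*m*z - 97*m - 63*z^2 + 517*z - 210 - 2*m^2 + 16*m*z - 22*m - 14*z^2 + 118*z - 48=-11*m^2 + m*(88*z - 110) - 77*z^2 + 572*z - 231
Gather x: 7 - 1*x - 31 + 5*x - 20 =4*x - 44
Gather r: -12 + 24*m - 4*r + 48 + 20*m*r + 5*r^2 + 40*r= 24*m + 5*r^2 + r*(20*m + 36) + 36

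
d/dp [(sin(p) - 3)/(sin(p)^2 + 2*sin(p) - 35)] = (6*sin(p) + cos(p)^2 - 30)*cos(p)/(sin(p)^2 + 2*sin(p) - 35)^2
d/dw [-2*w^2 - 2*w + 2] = -4*w - 2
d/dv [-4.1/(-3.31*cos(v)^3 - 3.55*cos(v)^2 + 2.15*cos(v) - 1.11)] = (40.713*cos(v)^2 + 29.11*cos(v) - 8.815)*sin(v)/(3.31*cos(v)^3 + 3.55*cos(v)^2 - 2.15*cos(v) + 1.11)^2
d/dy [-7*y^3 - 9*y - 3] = -21*y^2 - 9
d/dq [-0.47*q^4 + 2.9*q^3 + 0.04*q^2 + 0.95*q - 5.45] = -1.88*q^3 + 8.7*q^2 + 0.08*q + 0.95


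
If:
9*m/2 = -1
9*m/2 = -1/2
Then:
No Solution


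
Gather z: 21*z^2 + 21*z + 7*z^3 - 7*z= 7*z^3 + 21*z^2 + 14*z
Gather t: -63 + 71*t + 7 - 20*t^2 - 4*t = -20*t^2 + 67*t - 56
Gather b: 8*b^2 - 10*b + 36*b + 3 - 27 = 8*b^2 + 26*b - 24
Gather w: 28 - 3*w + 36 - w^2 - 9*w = -w^2 - 12*w + 64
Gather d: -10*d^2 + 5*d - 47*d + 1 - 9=-10*d^2 - 42*d - 8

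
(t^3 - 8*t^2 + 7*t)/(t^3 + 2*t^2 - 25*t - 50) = t*(t^2 - 8*t + 7)/(t^3 + 2*t^2 - 25*t - 50)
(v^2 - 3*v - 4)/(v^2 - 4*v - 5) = (v - 4)/(v - 5)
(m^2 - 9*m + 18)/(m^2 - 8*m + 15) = (m - 6)/(m - 5)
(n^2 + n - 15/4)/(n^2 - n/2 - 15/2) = (n - 3/2)/(n - 3)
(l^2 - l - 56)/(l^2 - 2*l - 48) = (l + 7)/(l + 6)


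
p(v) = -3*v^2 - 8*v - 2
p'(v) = -6*v - 8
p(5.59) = -140.46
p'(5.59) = -41.54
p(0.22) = -3.91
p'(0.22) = -9.32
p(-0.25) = -0.19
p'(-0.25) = -6.50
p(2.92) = -50.94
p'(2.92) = -25.52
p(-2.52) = -0.89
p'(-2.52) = 7.12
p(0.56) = -7.42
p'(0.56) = -11.36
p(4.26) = -90.52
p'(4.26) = -33.56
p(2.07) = -31.41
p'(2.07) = -20.42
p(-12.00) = -338.00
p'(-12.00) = 64.00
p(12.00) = -530.00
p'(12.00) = -80.00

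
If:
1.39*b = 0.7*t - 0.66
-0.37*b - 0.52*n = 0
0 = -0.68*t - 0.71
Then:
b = -1.00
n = 0.71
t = -1.04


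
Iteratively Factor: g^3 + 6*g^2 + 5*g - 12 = (g - 1)*(g^2 + 7*g + 12) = (g - 1)*(g + 4)*(g + 3)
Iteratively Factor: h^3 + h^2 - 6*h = (h)*(h^2 + h - 6) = h*(h - 2)*(h + 3)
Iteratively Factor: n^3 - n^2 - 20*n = (n)*(n^2 - n - 20) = n*(n - 5)*(n + 4)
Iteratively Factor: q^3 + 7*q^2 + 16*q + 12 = (q + 2)*(q^2 + 5*q + 6) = (q + 2)^2*(q + 3)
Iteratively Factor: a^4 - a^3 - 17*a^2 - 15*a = (a - 5)*(a^3 + 4*a^2 + 3*a) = (a - 5)*(a + 1)*(a^2 + 3*a) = (a - 5)*(a + 1)*(a + 3)*(a)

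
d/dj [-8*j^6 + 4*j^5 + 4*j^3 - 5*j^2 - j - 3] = -48*j^5 + 20*j^4 + 12*j^2 - 10*j - 1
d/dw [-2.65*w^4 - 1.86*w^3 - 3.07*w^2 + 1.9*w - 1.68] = -10.6*w^3 - 5.58*w^2 - 6.14*w + 1.9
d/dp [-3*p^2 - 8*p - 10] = -6*p - 8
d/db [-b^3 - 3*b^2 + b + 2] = -3*b^2 - 6*b + 1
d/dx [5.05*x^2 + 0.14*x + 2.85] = 10.1*x + 0.14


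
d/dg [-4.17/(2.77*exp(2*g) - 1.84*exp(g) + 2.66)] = (23.1018*exp(g) - 7.6728)*exp(g)/(2.77*exp(2*g) - 1.84*exp(g) + 2.66)^2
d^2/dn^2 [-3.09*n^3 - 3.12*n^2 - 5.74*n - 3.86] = -18.54*n - 6.24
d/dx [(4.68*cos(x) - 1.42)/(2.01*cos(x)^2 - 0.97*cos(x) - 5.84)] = (9.4068*cos(x)^2 - 5.7084*cos(x) + 28.7086)*sin(x)/(4.0401*cos(x)^4 - 3.8994*cos(x)^3 - 22.5359*cos(x)^2 + 11.3296*cos(x) + 34.1056)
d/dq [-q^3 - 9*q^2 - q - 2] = -3*q^2 - 18*q - 1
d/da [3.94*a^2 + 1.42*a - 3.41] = 7.88*a + 1.42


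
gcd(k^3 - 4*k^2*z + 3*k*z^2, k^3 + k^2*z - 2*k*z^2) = -k^2 + k*z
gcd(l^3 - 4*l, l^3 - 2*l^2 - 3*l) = l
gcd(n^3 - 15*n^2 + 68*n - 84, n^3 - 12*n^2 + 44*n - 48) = n^2 - 8*n + 12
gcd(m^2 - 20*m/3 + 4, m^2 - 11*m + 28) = 1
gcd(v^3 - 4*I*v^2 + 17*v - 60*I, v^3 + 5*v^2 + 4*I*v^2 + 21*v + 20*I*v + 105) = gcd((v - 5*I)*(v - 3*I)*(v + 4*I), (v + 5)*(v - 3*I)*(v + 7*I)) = v - 3*I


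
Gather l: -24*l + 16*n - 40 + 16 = -24*l + 16*n - 24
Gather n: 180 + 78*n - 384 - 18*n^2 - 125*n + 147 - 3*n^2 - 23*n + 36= -21*n^2 - 70*n - 21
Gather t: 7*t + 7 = 7*t + 7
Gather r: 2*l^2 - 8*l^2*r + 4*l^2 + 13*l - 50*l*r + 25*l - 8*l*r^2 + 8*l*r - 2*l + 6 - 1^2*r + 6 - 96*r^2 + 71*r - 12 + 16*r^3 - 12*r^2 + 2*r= 6*l^2 + 36*l + 16*r^3 + r^2*(-8*l - 108) + r*(-8*l^2 - 42*l + 72)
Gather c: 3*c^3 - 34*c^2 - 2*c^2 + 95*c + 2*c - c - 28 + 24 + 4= 3*c^3 - 36*c^2 + 96*c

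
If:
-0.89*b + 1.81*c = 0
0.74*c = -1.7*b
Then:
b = 0.00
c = 0.00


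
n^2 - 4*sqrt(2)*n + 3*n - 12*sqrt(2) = (n + 3)*(n - 4*sqrt(2))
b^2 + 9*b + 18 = (b + 3)*(b + 6)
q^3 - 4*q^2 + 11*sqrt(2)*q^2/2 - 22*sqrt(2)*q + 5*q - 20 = (q - 4)*(q + sqrt(2)/2)*(q + 5*sqrt(2))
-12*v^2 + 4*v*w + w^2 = (-2*v + w)*(6*v + w)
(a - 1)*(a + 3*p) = a^2 + 3*a*p - a - 3*p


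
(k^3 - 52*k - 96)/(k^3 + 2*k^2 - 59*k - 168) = (k^2 + 8*k + 12)/(k^2 + 10*k + 21)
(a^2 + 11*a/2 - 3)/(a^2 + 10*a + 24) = (a - 1/2)/(a + 4)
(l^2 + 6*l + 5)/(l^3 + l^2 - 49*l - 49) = (l + 5)/(l^2 - 49)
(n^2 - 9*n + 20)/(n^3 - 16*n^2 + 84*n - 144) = (n - 5)/(n^2 - 12*n + 36)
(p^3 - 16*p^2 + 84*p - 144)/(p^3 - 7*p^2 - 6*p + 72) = (p - 6)/(p + 3)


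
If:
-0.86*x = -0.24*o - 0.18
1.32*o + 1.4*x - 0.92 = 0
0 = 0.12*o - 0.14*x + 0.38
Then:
No Solution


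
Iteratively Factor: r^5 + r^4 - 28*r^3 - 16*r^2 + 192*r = (r + 4)*(r^4 - 3*r^3 - 16*r^2 + 48*r) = r*(r + 4)*(r^3 - 3*r^2 - 16*r + 48) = r*(r - 3)*(r + 4)*(r^2 - 16) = r*(r - 3)*(r + 4)^2*(r - 4)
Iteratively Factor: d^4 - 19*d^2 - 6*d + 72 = (d + 3)*(d^3 - 3*d^2 - 10*d + 24) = (d - 2)*(d + 3)*(d^2 - d - 12) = (d - 2)*(d + 3)^2*(d - 4)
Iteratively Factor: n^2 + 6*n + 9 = (n + 3)*(n + 3)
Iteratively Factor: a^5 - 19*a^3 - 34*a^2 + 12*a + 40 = (a - 1)*(a^4 + a^3 - 18*a^2 - 52*a - 40) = (a - 1)*(a + 2)*(a^3 - a^2 - 16*a - 20) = (a - 1)*(a + 2)^2*(a^2 - 3*a - 10) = (a - 1)*(a + 2)^3*(a - 5)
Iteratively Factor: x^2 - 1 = (x + 1)*(x - 1)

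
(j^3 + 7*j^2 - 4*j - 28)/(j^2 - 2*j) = j + 9 + 14/j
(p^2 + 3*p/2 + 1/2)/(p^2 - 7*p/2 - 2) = (p + 1)/(p - 4)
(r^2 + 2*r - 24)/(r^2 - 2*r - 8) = (r + 6)/(r + 2)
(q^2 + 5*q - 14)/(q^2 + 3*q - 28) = (q - 2)/(q - 4)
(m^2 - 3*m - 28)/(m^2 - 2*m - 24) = (m - 7)/(m - 6)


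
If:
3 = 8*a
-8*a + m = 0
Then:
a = 3/8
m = 3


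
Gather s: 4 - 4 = 0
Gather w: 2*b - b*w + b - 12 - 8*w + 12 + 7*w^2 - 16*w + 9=3*b + 7*w^2 + w*(-b - 24) + 9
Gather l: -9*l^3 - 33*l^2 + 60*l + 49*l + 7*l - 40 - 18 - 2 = -9*l^3 - 33*l^2 + 116*l - 60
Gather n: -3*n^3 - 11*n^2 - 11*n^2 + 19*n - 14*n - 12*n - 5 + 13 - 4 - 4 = -3*n^3 - 22*n^2 - 7*n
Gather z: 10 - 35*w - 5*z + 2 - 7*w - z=-42*w - 6*z + 12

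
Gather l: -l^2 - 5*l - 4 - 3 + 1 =-l^2 - 5*l - 6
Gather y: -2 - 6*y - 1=-6*y - 3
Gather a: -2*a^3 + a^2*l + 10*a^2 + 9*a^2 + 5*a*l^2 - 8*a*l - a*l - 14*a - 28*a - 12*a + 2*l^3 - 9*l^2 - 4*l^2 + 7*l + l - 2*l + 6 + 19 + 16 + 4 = -2*a^3 + a^2*(l + 19) + a*(5*l^2 - 9*l - 54) + 2*l^3 - 13*l^2 + 6*l + 45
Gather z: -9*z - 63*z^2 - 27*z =-63*z^2 - 36*z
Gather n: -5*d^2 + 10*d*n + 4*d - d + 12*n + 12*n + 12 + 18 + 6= -5*d^2 + 3*d + n*(10*d + 24) + 36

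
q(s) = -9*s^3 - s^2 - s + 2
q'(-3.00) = -238.00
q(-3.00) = 239.00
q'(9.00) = -2206.00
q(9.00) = -6649.00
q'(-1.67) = -72.96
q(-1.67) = 42.80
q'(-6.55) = -1146.27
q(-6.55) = 2494.75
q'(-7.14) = -1363.17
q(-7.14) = 3234.11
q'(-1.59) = -66.08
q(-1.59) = 37.24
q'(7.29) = -1450.47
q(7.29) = -3545.22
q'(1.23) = -44.31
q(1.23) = -17.49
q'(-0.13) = -1.20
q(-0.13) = 2.13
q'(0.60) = -11.92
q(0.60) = -0.90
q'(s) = -27*s^2 - 2*s - 1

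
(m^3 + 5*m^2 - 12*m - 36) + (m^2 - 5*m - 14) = m^3 + 6*m^2 - 17*m - 50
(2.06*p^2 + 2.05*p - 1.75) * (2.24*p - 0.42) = 4.6144*p^3 + 3.7268*p^2 - 4.781*p + 0.735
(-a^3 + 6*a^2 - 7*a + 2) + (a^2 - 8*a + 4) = -a^3 + 7*a^2 - 15*a + 6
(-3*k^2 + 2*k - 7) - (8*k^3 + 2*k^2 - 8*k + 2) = -8*k^3 - 5*k^2 + 10*k - 9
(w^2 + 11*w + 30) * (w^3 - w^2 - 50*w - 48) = w^5 + 10*w^4 - 31*w^3 - 628*w^2 - 2028*w - 1440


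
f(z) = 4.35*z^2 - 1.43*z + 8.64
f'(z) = 8.7*z - 1.43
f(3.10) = 46.01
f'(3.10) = 25.54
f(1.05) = 11.93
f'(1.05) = 7.70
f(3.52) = 57.50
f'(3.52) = 29.19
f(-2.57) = 41.05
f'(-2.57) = -23.79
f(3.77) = 65.08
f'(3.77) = 31.37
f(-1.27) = 17.47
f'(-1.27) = -12.48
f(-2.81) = 47.01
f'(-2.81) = -25.88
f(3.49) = 56.63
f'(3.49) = 28.93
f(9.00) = 348.12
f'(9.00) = 76.87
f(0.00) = 8.64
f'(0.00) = -1.43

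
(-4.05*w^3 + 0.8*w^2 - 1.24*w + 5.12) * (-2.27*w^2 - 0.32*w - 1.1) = 9.1935*w^5 - 0.52*w^4 + 7.0138*w^3 - 12.1056*w^2 - 0.2744*w - 5.632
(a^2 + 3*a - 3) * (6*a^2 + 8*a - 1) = 6*a^4 + 26*a^3 + 5*a^2 - 27*a + 3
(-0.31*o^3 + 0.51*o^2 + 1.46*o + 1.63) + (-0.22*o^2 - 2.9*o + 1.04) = -0.31*o^3 + 0.29*o^2 - 1.44*o + 2.67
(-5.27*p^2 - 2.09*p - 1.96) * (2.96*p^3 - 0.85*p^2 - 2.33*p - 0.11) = -15.5992*p^5 - 1.7069*p^4 + 8.254*p^3 + 7.1154*p^2 + 4.7967*p + 0.2156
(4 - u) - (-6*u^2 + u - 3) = 6*u^2 - 2*u + 7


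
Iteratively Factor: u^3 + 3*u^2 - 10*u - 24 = (u + 2)*(u^2 + u - 12) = (u + 2)*(u + 4)*(u - 3)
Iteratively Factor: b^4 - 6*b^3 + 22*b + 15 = (b - 5)*(b^3 - b^2 - 5*b - 3) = (b - 5)*(b + 1)*(b^2 - 2*b - 3) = (b - 5)*(b - 3)*(b + 1)*(b + 1)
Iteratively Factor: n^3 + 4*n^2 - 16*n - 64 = (n - 4)*(n^2 + 8*n + 16) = (n - 4)*(n + 4)*(n + 4)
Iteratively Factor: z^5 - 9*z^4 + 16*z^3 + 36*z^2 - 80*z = (z + 2)*(z^4 - 11*z^3 + 38*z^2 - 40*z) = z*(z + 2)*(z^3 - 11*z^2 + 38*z - 40) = z*(z - 5)*(z + 2)*(z^2 - 6*z + 8) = z*(z - 5)*(z - 2)*(z + 2)*(z - 4)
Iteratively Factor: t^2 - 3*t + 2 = (t - 1)*(t - 2)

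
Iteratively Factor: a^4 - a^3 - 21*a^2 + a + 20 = (a - 5)*(a^3 + 4*a^2 - a - 4) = (a - 5)*(a - 1)*(a^2 + 5*a + 4) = (a - 5)*(a - 1)*(a + 1)*(a + 4)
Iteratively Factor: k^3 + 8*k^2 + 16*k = (k + 4)*(k^2 + 4*k) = (k + 4)^2*(k)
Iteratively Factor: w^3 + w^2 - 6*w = (w + 3)*(w^2 - 2*w) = w*(w + 3)*(w - 2)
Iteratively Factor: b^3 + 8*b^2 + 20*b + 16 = (b + 2)*(b^2 + 6*b + 8) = (b + 2)^2*(b + 4)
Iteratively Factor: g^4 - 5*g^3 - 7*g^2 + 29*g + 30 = (g + 2)*(g^3 - 7*g^2 + 7*g + 15) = (g - 3)*(g + 2)*(g^2 - 4*g - 5) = (g - 3)*(g + 1)*(g + 2)*(g - 5)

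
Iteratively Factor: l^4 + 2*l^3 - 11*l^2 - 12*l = (l + 1)*(l^3 + l^2 - 12*l) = (l - 3)*(l + 1)*(l^2 + 4*l) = l*(l - 3)*(l + 1)*(l + 4)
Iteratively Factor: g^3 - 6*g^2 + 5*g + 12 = (g - 3)*(g^2 - 3*g - 4) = (g - 3)*(g + 1)*(g - 4)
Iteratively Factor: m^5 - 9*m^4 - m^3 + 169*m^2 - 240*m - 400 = (m + 4)*(m^4 - 13*m^3 + 51*m^2 - 35*m - 100) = (m - 5)*(m + 4)*(m^3 - 8*m^2 + 11*m + 20) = (m - 5)*(m + 1)*(m + 4)*(m^2 - 9*m + 20) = (m - 5)*(m - 4)*(m + 1)*(m + 4)*(m - 5)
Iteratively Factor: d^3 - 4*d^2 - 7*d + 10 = (d + 2)*(d^2 - 6*d + 5) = (d - 1)*(d + 2)*(d - 5)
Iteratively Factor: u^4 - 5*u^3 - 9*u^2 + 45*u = (u - 5)*(u^3 - 9*u) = (u - 5)*(u + 3)*(u^2 - 3*u) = (u - 5)*(u - 3)*(u + 3)*(u)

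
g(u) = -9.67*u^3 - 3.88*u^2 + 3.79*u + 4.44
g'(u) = -29.01*u^2 - 7.76*u + 3.79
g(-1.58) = 26.91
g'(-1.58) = -56.37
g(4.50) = -938.25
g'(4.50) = -618.58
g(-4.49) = 784.52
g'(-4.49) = -546.21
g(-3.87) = 492.14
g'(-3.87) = -400.66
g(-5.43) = 1417.65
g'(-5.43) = -809.43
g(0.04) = 4.58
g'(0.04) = 3.43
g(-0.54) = 2.78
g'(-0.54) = -0.48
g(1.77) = -54.63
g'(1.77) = -100.83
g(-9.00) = 6705.48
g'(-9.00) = -2276.18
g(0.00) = 4.44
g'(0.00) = 3.79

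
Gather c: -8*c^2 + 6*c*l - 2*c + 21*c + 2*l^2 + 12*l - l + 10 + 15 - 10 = -8*c^2 + c*(6*l + 19) + 2*l^2 + 11*l + 15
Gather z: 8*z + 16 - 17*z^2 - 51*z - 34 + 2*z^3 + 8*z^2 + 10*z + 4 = 2*z^3 - 9*z^2 - 33*z - 14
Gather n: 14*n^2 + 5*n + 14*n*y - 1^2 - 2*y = 14*n^2 + n*(14*y + 5) - 2*y - 1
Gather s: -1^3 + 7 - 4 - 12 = -10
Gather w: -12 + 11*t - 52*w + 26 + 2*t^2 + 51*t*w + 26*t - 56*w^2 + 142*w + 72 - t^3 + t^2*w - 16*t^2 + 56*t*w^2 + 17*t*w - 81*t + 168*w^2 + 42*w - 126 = -t^3 - 14*t^2 - 44*t + w^2*(56*t + 112) + w*(t^2 + 68*t + 132) - 40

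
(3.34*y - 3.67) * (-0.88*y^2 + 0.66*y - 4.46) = -2.9392*y^3 + 5.434*y^2 - 17.3186*y + 16.3682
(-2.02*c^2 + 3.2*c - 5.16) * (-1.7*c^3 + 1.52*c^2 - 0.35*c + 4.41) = 3.434*c^5 - 8.5104*c^4 + 14.343*c^3 - 17.8714*c^2 + 15.918*c - 22.7556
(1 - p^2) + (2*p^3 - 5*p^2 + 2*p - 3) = 2*p^3 - 6*p^2 + 2*p - 2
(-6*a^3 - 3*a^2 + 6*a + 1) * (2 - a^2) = 6*a^5 + 3*a^4 - 18*a^3 - 7*a^2 + 12*a + 2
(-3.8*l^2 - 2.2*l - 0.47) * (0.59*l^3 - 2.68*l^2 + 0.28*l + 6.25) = -2.242*l^5 + 8.886*l^4 + 4.5547*l^3 - 23.1064*l^2 - 13.8816*l - 2.9375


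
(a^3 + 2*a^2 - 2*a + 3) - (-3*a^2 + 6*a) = a^3 + 5*a^2 - 8*a + 3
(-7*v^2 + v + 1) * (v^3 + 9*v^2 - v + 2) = -7*v^5 - 62*v^4 + 17*v^3 - 6*v^2 + v + 2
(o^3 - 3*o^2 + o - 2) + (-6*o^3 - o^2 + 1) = -5*o^3 - 4*o^2 + o - 1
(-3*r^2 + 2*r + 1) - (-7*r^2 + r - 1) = 4*r^2 + r + 2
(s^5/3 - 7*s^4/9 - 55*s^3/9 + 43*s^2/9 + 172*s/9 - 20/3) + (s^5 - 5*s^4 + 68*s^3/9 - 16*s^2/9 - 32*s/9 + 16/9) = 4*s^5/3 - 52*s^4/9 + 13*s^3/9 + 3*s^2 + 140*s/9 - 44/9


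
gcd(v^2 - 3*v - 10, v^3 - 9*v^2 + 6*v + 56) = v + 2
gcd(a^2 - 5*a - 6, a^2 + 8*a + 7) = a + 1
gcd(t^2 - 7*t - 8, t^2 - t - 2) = t + 1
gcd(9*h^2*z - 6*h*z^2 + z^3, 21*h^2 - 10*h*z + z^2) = -3*h + z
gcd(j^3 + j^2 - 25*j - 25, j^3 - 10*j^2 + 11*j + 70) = j - 5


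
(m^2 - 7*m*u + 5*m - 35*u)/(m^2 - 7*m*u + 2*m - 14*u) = (m + 5)/(m + 2)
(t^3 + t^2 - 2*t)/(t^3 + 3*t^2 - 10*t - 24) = t*(t - 1)/(t^2 + t - 12)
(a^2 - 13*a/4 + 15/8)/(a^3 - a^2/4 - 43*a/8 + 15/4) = (2*a - 5)/(2*a^2 + a - 10)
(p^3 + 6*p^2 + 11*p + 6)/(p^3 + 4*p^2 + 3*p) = (p + 2)/p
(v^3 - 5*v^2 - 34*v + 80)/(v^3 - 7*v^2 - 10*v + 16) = (v^2 + 3*v - 10)/(v^2 + v - 2)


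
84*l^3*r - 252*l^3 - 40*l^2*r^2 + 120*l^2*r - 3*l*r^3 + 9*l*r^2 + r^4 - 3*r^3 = (-7*l + r)*(-2*l + r)*(6*l + r)*(r - 3)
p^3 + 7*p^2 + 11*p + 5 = (p + 1)^2*(p + 5)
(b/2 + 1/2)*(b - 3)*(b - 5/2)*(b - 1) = b^4/2 - 11*b^3/4 + 13*b^2/4 + 11*b/4 - 15/4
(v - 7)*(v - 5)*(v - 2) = v^3 - 14*v^2 + 59*v - 70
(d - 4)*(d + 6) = d^2 + 2*d - 24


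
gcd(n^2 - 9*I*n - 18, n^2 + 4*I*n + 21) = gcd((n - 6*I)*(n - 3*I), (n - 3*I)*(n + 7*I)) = n - 3*I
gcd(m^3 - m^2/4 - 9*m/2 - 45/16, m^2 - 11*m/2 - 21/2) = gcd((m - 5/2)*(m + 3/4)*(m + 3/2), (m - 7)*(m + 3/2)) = m + 3/2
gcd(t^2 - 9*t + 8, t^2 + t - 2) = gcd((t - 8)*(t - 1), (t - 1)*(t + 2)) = t - 1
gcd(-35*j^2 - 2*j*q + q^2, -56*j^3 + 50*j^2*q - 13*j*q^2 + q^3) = -7*j + q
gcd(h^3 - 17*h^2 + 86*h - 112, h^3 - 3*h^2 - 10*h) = 1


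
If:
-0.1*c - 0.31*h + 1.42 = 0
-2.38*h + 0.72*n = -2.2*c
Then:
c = 3.67347826086957 - 0.242608695652174*n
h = 0.0782608695652174*n + 3.39565217391304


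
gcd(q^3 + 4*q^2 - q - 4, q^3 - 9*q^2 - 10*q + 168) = q + 4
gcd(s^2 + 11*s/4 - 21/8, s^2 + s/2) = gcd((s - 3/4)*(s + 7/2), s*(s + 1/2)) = 1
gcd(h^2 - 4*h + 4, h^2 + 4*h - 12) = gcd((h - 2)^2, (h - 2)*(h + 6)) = h - 2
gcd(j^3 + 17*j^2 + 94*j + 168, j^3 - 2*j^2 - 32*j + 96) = j + 6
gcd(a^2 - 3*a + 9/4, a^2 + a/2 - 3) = a - 3/2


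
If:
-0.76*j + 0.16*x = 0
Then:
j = 0.210526315789474*x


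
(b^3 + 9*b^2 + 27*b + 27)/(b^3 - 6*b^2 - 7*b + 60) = (b^2 + 6*b + 9)/(b^2 - 9*b + 20)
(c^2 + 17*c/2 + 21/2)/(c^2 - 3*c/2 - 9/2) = (c + 7)/(c - 3)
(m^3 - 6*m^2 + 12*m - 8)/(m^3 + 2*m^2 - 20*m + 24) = (m - 2)/(m + 6)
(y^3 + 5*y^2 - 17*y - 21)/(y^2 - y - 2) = (y^2 + 4*y - 21)/(y - 2)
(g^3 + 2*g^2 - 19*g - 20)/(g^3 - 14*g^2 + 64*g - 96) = (g^2 + 6*g + 5)/(g^2 - 10*g + 24)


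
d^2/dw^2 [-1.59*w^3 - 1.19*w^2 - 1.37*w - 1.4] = -9.54*w - 2.38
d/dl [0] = 0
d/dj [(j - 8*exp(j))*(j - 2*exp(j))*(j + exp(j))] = -9*j^2*exp(j) + 3*j^2 + 12*j*exp(2*j) - 18*j*exp(j) + 48*exp(3*j) + 6*exp(2*j)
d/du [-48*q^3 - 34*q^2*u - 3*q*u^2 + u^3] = -34*q^2 - 6*q*u + 3*u^2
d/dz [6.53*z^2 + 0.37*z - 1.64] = 13.06*z + 0.37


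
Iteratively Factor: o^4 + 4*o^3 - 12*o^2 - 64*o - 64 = (o - 4)*(o^3 + 8*o^2 + 20*o + 16) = (o - 4)*(o + 2)*(o^2 + 6*o + 8) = (o - 4)*(o + 2)^2*(o + 4)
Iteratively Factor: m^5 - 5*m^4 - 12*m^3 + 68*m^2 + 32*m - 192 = (m - 4)*(m^4 - m^3 - 16*m^2 + 4*m + 48) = (m - 4)*(m + 2)*(m^3 - 3*m^2 - 10*m + 24) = (m - 4)^2*(m + 2)*(m^2 + m - 6) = (m - 4)^2*(m + 2)*(m + 3)*(m - 2)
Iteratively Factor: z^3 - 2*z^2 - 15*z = (z + 3)*(z^2 - 5*z) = z*(z + 3)*(z - 5)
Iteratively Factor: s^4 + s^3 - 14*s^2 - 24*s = (s + 3)*(s^3 - 2*s^2 - 8*s) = (s - 4)*(s + 3)*(s^2 + 2*s) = (s - 4)*(s + 2)*(s + 3)*(s)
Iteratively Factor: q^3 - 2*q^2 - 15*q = (q + 3)*(q^2 - 5*q) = (q - 5)*(q + 3)*(q)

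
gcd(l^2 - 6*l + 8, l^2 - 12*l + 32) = l - 4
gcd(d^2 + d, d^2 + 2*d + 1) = d + 1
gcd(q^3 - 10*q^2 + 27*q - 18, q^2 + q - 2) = q - 1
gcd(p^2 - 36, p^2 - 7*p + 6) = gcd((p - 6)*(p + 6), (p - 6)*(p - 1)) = p - 6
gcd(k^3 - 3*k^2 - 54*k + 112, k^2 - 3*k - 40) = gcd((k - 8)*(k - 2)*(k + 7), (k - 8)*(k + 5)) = k - 8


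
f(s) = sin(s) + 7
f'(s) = cos(s)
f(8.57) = 7.75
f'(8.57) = -0.66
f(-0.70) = 6.36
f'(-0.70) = 0.76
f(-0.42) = 6.59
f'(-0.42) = 0.91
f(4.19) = 6.13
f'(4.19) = -0.50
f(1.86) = 7.96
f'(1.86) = -0.29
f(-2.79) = 6.66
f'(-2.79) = -0.94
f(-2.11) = 6.14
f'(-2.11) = -0.51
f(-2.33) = 6.27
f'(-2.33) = -0.69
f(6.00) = 6.72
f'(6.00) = 0.96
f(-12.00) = 7.54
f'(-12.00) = 0.84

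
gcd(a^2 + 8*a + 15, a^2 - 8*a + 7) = 1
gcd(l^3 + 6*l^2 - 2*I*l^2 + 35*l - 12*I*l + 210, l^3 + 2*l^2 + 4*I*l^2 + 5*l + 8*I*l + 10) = l + 5*I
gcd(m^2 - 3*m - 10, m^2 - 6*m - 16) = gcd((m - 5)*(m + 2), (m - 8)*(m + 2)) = m + 2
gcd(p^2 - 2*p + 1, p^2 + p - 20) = 1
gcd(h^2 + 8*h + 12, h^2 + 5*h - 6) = h + 6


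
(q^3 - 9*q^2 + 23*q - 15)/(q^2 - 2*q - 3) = (q^2 - 6*q + 5)/(q + 1)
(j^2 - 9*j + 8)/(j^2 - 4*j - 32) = (j - 1)/(j + 4)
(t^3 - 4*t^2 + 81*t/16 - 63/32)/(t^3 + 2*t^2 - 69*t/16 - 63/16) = (8*t^2 - 18*t + 9)/(2*(4*t^2 + 15*t + 9))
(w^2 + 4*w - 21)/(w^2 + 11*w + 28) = (w - 3)/(w + 4)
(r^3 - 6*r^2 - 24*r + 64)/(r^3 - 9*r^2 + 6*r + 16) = (r + 4)/(r + 1)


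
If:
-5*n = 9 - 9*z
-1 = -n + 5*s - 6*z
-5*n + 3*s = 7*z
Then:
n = -180/283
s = 127/283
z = 183/283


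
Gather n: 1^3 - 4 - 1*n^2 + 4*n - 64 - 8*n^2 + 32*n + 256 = -9*n^2 + 36*n + 189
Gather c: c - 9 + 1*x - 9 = c + x - 18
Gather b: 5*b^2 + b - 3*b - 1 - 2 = 5*b^2 - 2*b - 3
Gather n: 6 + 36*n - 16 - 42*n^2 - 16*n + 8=-42*n^2 + 20*n - 2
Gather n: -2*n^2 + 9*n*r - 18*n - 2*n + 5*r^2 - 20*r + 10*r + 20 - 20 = -2*n^2 + n*(9*r - 20) + 5*r^2 - 10*r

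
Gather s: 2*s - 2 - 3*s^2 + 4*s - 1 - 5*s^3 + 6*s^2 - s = -5*s^3 + 3*s^2 + 5*s - 3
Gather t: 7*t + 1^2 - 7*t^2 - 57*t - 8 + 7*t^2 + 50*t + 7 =0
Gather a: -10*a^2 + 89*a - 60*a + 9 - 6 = -10*a^2 + 29*a + 3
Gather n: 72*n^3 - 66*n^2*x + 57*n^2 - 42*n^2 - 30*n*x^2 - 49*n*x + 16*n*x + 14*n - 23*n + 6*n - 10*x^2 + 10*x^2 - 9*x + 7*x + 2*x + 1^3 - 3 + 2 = 72*n^3 + n^2*(15 - 66*x) + n*(-30*x^2 - 33*x - 3)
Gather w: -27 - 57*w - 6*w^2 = -6*w^2 - 57*w - 27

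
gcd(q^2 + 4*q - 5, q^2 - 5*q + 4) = q - 1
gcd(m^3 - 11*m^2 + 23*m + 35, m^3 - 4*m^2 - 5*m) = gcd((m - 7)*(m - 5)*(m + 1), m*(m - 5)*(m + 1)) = m^2 - 4*m - 5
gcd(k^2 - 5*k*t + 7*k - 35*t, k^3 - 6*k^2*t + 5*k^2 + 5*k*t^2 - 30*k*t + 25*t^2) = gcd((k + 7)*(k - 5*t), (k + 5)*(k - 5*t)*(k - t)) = -k + 5*t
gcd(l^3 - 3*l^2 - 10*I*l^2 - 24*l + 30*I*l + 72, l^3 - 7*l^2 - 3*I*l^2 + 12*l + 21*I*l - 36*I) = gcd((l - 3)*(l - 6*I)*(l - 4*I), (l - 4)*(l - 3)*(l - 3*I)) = l - 3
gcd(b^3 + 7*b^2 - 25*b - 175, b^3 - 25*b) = b^2 - 25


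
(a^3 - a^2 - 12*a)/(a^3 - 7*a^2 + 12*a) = (a + 3)/(a - 3)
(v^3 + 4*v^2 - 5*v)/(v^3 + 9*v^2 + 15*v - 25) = v/(v + 5)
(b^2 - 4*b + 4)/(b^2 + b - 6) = (b - 2)/(b + 3)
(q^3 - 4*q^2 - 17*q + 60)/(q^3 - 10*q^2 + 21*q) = (q^2 - q - 20)/(q*(q - 7))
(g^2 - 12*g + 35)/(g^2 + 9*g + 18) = (g^2 - 12*g + 35)/(g^2 + 9*g + 18)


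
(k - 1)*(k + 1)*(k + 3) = k^3 + 3*k^2 - k - 3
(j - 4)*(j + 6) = j^2 + 2*j - 24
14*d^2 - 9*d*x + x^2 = (-7*d + x)*(-2*d + x)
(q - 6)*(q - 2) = q^2 - 8*q + 12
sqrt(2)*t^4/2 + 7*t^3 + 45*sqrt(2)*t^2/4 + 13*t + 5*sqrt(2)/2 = (t + sqrt(2)/2)*(t + sqrt(2))*(t + 5*sqrt(2))*(sqrt(2)*t/2 + 1/2)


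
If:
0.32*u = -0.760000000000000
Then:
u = -2.38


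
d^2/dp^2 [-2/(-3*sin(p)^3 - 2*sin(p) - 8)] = 2*(-81*sin(p)^6 + 96*sin(p)^4 + 216*sin(p)^3 + 32*sin(p)^2 - 128*sin(p) + 8)/(3*sin(p)^3 + 2*sin(p) + 8)^3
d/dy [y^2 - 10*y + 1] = 2*y - 10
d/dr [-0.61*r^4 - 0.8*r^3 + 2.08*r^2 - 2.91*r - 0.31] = -2.44*r^3 - 2.4*r^2 + 4.16*r - 2.91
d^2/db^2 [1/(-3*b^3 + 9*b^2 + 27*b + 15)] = 4*(-b^2 + 6*b - 11)/(b^7 - 11*b^6 + 21*b^5 + 89*b^4 - 109*b^3 - 465*b^2 - 425*b - 125)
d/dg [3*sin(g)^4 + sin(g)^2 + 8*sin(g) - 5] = 2*(6*sin(g)^3 + sin(g) + 4)*cos(g)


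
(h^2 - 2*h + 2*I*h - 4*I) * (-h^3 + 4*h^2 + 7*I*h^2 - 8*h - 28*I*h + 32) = -h^5 + 6*h^4 + 5*I*h^4 - 30*h^3 - 30*I*h^3 + 132*h^2 + 24*I*h^2 - 176*h + 96*I*h - 128*I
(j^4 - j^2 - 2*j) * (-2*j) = -2*j^5 + 2*j^3 + 4*j^2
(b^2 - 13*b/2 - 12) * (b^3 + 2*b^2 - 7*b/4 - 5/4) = b^5 - 9*b^4/2 - 107*b^3/4 - 111*b^2/8 + 233*b/8 + 15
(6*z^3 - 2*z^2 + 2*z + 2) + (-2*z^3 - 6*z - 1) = 4*z^3 - 2*z^2 - 4*z + 1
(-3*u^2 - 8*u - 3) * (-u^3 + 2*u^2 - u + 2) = 3*u^5 + 2*u^4 - 10*u^3 - 4*u^2 - 13*u - 6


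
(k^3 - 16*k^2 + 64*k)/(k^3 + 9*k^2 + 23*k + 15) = k*(k^2 - 16*k + 64)/(k^3 + 9*k^2 + 23*k + 15)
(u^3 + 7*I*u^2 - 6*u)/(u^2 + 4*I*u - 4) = u*(u^2 + 7*I*u - 6)/(u^2 + 4*I*u - 4)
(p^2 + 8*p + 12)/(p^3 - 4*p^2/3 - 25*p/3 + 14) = 3*(p^2 + 8*p + 12)/(3*p^3 - 4*p^2 - 25*p + 42)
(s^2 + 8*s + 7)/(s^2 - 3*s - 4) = (s + 7)/(s - 4)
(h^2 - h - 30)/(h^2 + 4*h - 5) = (h - 6)/(h - 1)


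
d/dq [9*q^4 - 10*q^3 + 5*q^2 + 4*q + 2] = 36*q^3 - 30*q^2 + 10*q + 4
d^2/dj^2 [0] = 0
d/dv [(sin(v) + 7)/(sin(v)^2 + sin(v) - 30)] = (-14*sin(v) + cos(v)^2 - 38)*cos(v)/(sin(v)^2 + sin(v) - 30)^2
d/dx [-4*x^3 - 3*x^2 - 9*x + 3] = -12*x^2 - 6*x - 9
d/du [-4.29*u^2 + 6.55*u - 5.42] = 6.55 - 8.58*u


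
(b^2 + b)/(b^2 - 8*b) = (b + 1)/(b - 8)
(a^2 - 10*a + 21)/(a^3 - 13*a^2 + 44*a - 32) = (a^2 - 10*a + 21)/(a^3 - 13*a^2 + 44*a - 32)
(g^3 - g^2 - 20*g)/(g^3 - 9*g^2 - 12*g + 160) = g/(g - 8)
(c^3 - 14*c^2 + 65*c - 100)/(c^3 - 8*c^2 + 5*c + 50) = (c - 4)/(c + 2)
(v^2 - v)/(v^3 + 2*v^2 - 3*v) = 1/(v + 3)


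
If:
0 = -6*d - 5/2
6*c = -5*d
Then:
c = 25/72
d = -5/12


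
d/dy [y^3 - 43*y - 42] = 3*y^2 - 43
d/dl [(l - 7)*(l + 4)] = 2*l - 3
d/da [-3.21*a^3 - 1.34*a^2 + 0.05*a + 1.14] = -9.63*a^2 - 2.68*a + 0.05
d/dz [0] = 0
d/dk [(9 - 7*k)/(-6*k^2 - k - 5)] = (42*k^2 + 7*k - (7*k - 9)*(12*k + 1) + 35)/(6*k^2 + k + 5)^2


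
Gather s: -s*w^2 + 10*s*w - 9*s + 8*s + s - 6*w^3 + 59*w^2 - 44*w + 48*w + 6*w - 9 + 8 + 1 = s*(-w^2 + 10*w) - 6*w^3 + 59*w^2 + 10*w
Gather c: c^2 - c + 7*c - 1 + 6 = c^2 + 6*c + 5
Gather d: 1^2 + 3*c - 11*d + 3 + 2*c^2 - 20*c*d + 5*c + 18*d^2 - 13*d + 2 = 2*c^2 + 8*c + 18*d^2 + d*(-20*c - 24) + 6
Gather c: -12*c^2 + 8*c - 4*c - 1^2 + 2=-12*c^2 + 4*c + 1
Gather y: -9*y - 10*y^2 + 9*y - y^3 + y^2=-y^3 - 9*y^2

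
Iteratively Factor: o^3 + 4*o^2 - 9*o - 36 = (o - 3)*(o^2 + 7*o + 12) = (o - 3)*(o + 4)*(o + 3)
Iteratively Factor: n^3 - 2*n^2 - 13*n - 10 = (n + 1)*(n^2 - 3*n - 10) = (n - 5)*(n + 1)*(n + 2)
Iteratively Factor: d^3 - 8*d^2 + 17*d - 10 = (d - 5)*(d^2 - 3*d + 2) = (d - 5)*(d - 1)*(d - 2)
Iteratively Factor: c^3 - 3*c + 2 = (c - 1)*(c^2 + c - 2) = (c - 1)*(c + 2)*(c - 1)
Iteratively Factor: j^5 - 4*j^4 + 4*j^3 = (j - 2)*(j^4 - 2*j^3) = j*(j - 2)*(j^3 - 2*j^2) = j^2*(j - 2)*(j^2 - 2*j) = j^2*(j - 2)^2*(j)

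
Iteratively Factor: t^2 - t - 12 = (t + 3)*(t - 4)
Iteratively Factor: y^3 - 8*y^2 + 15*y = (y - 5)*(y^2 - 3*y) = y*(y - 5)*(y - 3)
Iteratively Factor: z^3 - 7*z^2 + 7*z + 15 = (z - 3)*(z^2 - 4*z - 5) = (z - 5)*(z - 3)*(z + 1)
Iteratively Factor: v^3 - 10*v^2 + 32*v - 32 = (v - 4)*(v^2 - 6*v + 8) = (v - 4)*(v - 2)*(v - 4)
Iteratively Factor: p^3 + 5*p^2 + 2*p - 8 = (p + 2)*(p^2 + 3*p - 4) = (p - 1)*(p + 2)*(p + 4)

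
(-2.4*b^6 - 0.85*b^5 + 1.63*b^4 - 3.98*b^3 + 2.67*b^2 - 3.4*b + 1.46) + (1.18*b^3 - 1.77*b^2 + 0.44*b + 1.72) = -2.4*b^6 - 0.85*b^5 + 1.63*b^4 - 2.8*b^3 + 0.9*b^2 - 2.96*b + 3.18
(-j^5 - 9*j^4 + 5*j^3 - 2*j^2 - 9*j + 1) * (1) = -j^5 - 9*j^4 + 5*j^3 - 2*j^2 - 9*j + 1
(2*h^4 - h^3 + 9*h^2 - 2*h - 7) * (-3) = -6*h^4 + 3*h^3 - 27*h^2 + 6*h + 21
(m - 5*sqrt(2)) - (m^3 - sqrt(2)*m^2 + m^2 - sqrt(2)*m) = -m^3 - m^2 + sqrt(2)*m^2 + m + sqrt(2)*m - 5*sqrt(2)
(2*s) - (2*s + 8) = -8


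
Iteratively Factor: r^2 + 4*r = (r)*(r + 4)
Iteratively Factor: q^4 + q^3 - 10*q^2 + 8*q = (q - 1)*(q^3 + 2*q^2 - 8*q) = (q - 1)*(q + 4)*(q^2 - 2*q) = q*(q - 1)*(q + 4)*(q - 2)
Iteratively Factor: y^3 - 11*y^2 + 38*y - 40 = (y - 4)*(y^2 - 7*y + 10) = (y - 5)*(y - 4)*(y - 2)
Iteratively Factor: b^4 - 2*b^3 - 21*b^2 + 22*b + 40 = (b + 1)*(b^3 - 3*b^2 - 18*b + 40) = (b - 2)*(b + 1)*(b^2 - b - 20) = (b - 2)*(b + 1)*(b + 4)*(b - 5)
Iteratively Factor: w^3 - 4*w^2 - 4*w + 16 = (w - 4)*(w^2 - 4) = (w - 4)*(w - 2)*(w + 2)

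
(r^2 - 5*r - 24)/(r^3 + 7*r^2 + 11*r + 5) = (r^2 - 5*r - 24)/(r^3 + 7*r^2 + 11*r + 5)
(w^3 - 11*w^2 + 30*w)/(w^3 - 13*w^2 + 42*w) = (w - 5)/(w - 7)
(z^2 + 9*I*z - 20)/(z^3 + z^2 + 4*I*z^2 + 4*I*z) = (z + 5*I)/(z*(z + 1))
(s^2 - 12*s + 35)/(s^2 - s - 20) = (s - 7)/(s + 4)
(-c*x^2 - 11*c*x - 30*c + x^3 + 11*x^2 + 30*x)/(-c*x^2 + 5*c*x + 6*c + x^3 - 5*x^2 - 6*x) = (x^2 + 11*x + 30)/(x^2 - 5*x - 6)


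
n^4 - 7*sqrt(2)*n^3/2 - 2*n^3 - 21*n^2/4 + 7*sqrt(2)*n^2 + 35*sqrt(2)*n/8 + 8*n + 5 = (n - 5/2)*(n + 1/2)*(n - 4*sqrt(2))*(n + sqrt(2)/2)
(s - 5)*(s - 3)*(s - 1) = s^3 - 9*s^2 + 23*s - 15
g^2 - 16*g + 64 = (g - 8)^2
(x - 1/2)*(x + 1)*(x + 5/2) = x^3 + 3*x^2 + 3*x/4 - 5/4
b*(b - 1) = b^2 - b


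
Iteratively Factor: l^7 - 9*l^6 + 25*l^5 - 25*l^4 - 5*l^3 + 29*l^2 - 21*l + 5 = (l - 1)*(l^6 - 8*l^5 + 17*l^4 - 8*l^3 - 13*l^2 + 16*l - 5) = (l - 1)*(l + 1)*(l^5 - 9*l^4 + 26*l^3 - 34*l^2 + 21*l - 5) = (l - 1)^2*(l + 1)*(l^4 - 8*l^3 + 18*l^2 - 16*l + 5) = (l - 1)^3*(l + 1)*(l^3 - 7*l^2 + 11*l - 5) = (l - 5)*(l - 1)^3*(l + 1)*(l^2 - 2*l + 1) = (l - 5)*(l - 1)^4*(l + 1)*(l - 1)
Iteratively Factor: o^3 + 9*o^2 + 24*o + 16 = (o + 4)*(o^2 + 5*o + 4) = (o + 4)^2*(o + 1)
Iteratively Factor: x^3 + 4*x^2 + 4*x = (x + 2)*(x^2 + 2*x) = x*(x + 2)*(x + 2)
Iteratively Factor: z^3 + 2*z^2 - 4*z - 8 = (z + 2)*(z^2 - 4) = (z + 2)^2*(z - 2)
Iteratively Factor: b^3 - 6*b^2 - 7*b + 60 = (b + 3)*(b^2 - 9*b + 20) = (b - 5)*(b + 3)*(b - 4)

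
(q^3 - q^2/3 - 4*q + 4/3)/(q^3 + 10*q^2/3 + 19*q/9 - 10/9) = 3*(q - 2)/(3*q + 5)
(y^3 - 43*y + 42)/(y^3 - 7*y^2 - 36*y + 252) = (y^2 + 6*y - 7)/(y^2 - y - 42)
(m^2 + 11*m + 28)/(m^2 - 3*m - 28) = (m + 7)/(m - 7)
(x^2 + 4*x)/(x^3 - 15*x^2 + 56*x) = (x + 4)/(x^2 - 15*x + 56)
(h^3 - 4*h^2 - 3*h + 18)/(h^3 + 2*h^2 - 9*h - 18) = (h - 3)/(h + 3)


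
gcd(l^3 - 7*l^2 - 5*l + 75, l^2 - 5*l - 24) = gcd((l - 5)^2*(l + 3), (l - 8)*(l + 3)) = l + 3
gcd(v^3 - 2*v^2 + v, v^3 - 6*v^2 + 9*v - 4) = v^2 - 2*v + 1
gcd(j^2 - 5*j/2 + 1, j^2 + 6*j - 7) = 1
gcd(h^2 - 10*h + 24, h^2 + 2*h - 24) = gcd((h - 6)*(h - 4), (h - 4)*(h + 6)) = h - 4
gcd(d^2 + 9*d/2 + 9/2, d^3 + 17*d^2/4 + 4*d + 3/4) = d + 3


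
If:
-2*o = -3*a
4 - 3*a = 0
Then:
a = 4/3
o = 2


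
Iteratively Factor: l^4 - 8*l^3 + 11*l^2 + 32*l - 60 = (l - 2)*(l^3 - 6*l^2 - l + 30) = (l - 5)*(l - 2)*(l^2 - l - 6) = (l - 5)*(l - 3)*(l - 2)*(l + 2)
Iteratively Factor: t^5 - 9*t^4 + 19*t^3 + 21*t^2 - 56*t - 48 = (t - 4)*(t^4 - 5*t^3 - t^2 + 17*t + 12) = (t - 4)*(t + 1)*(t^3 - 6*t^2 + 5*t + 12) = (t - 4)*(t + 1)^2*(t^2 - 7*t + 12) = (t - 4)^2*(t + 1)^2*(t - 3)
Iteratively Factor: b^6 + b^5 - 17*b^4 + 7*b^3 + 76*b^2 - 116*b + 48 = (b - 2)*(b^5 + 3*b^4 - 11*b^3 - 15*b^2 + 46*b - 24) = (b - 2)^2*(b^4 + 5*b^3 - b^2 - 17*b + 12) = (b - 2)^2*(b - 1)*(b^3 + 6*b^2 + 5*b - 12) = (b - 2)^2*(b - 1)*(b + 4)*(b^2 + 2*b - 3) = (b - 2)^2*(b - 1)^2*(b + 4)*(b + 3)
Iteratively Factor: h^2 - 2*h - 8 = (h + 2)*(h - 4)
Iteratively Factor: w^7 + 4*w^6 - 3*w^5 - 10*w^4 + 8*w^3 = (w)*(w^6 + 4*w^5 - 3*w^4 - 10*w^3 + 8*w^2) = w*(w - 1)*(w^5 + 5*w^4 + 2*w^3 - 8*w^2) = w*(w - 1)^2*(w^4 + 6*w^3 + 8*w^2) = w^2*(w - 1)^2*(w^3 + 6*w^2 + 8*w) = w^3*(w - 1)^2*(w^2 + 6*w + 8) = w^3*(w - 1)^2*(w + 4)*(w + 2)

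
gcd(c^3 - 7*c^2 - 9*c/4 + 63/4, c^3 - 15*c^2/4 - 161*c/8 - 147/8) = c^2 - 11*c/2 - 21/2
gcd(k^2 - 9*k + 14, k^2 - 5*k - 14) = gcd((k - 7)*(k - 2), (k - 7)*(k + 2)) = k - 7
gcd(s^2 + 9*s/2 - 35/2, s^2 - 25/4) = s - 5/2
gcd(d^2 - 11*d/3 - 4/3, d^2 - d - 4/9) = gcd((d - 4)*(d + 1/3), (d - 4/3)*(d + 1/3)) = d + 1/3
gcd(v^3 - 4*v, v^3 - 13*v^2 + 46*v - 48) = v - 2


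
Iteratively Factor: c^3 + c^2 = (c + 1)*(c^2) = c*(c + 1)*(c)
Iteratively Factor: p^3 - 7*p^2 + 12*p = (p - 3)*(p^2 - 4*p) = (p - 4)*(p - 3)*(p)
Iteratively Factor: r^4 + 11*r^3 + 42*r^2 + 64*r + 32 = (r + 2)*(r^3 + 9*r^2 + 24*r + 16) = (r + 2)*(r + 4)*(r^2 + 5*r + 4) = (r + 1)*(r + 2)*(r + 4)*(r + 4)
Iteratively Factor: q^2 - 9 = (q - 3)*(q + 3)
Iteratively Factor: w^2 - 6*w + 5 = (w - 1)*(w - 5)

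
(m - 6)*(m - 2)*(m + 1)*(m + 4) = m^4 - 3*m^3 - 24*m^2 + 28*m + 48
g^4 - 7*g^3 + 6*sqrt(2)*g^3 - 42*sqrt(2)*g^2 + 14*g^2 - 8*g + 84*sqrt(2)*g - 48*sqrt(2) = (g - 4)*(g - 2)*(g - 1)*(g + 6*sqrt(2))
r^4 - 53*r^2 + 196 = (r - 7)*(r - 2)*(r + 2)*(r + 7)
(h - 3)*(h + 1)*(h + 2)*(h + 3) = h^4 + 3*h^3 - 7*h^2 - 27*h - 18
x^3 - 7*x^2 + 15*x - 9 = (x - 3)^2*(x - 1)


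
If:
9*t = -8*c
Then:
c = -9*t/8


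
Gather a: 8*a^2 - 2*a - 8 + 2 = 8*a^2 - 2*a - 6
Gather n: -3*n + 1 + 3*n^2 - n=3*n^2 - 4*n + 1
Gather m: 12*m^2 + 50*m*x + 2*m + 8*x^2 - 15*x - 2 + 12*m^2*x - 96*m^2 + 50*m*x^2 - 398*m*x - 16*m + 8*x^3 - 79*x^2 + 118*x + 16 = m^2*(12*x - 84) + m*(50*x^2 - 348*x - 14) + 8*x^3 - 71*x^2 + 103*x + 14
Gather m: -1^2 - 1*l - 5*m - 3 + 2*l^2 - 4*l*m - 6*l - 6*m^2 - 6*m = 2*l^2 - 7*l - 6*m^2 + m*(-4*l - 11) - 4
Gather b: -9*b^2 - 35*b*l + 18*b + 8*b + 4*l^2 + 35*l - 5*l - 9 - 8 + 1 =-9*b^2 + b*(26 - 35*l) + 4*l^2 + 30*l - 16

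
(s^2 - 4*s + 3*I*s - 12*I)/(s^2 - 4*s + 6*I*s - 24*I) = (s + 3*I)/(s + 6*I)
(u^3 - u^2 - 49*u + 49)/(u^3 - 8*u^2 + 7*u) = (u + 7)/u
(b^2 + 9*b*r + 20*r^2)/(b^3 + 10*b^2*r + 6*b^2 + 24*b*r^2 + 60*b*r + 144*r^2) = (b + 5*r)/(b^2 + 6*b*r + 6*b + 36*r)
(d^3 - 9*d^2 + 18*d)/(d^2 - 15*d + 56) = d*(d^2 - 9*d + 18)/(d^2 - 15*d + 56)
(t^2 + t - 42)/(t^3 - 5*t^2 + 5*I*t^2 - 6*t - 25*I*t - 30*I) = (t + 7)/(t^2 + t*(1 + 5*I) + 5*I)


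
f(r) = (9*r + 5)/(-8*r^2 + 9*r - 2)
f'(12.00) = 0.01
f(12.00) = -0.11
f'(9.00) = 0.02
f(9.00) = -0.15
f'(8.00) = 0.03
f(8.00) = -0.17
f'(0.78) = 1850.48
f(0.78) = 78.66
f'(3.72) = 0.20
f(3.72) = -0.49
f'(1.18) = 20.74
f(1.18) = -6.20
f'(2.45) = 0.72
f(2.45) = -0.97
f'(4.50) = 0.12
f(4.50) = -0.37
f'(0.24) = -438.25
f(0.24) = -23.80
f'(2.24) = 0.99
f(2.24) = -1.14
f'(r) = (9*r + 5)*(16*r - 9)/(-8*r^2 + 9*r - 2)^2 + 9/(-8*r^2 + 9*r - 2)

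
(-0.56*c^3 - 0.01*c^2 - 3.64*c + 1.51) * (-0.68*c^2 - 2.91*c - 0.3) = 0.3808*c^5 + 1.6364*c^4 + 2.6723*c^3 + 9.5686*c^2 - 3.3021*c - 0.453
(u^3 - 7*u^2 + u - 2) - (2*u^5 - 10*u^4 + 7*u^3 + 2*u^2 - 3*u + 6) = -2*u^5 + 10*u^4 - 6*u^3 - 9*u^2 + 4*u - 8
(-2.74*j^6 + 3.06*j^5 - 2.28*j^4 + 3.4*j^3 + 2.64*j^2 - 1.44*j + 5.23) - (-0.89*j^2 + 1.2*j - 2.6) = -2.74*j^6 + 3.06*j^5 - 2.28*j^4 + 3.4*j^3 + 3.53*j^2 - 2.64*j + 7.83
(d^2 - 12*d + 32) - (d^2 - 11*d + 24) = 8 - d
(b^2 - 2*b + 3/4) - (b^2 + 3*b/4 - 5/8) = 11/8 - 11*b/4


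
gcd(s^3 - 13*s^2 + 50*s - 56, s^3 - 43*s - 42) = s - 7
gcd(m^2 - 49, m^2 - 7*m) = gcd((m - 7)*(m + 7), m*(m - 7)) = m - 7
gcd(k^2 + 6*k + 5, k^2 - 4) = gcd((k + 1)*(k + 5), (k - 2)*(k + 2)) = 1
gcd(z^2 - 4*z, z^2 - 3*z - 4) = z - 4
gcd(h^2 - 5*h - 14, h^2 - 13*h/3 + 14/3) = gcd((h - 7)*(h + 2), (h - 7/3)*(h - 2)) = 1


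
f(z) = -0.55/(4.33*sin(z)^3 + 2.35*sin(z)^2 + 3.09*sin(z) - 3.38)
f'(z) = -0.55*(-12.99*sin(z)^2*cos(z) - 4.7*sin(z)*cos(z) - 3.09*cos(z))/(4.33*sin(z)^3 + 2.35*sin(z)^2 + 3.09*sin(z) - 3.38)^2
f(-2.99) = 0.14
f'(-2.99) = -0.10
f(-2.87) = 0.13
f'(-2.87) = -0.09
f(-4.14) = -0.16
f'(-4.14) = -0.41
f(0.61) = 22.38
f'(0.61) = 7498.71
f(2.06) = -0.13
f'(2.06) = -0.26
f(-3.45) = 0.26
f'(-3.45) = -0.68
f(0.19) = 0.20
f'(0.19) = 0.33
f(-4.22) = -0.13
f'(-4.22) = -0.26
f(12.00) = 0.11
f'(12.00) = 0.08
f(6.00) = 0.13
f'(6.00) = 0.09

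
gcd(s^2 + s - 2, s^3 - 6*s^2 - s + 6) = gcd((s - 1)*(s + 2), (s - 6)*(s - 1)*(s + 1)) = s - 1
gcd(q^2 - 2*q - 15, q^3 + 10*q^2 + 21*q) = q + 3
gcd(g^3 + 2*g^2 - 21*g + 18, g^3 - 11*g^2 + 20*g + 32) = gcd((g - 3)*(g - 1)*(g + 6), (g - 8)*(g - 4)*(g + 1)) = 1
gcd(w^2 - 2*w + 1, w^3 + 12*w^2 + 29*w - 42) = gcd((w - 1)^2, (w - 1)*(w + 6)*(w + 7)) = w - 1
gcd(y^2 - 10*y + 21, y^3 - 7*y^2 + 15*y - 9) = y - 3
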